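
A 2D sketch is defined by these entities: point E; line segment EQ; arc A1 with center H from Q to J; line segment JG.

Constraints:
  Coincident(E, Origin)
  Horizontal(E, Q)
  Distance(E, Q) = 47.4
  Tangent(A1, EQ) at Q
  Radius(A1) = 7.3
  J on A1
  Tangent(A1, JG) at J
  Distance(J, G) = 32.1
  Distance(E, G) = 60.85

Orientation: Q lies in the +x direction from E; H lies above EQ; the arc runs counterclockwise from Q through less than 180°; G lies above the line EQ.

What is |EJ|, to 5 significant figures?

55.211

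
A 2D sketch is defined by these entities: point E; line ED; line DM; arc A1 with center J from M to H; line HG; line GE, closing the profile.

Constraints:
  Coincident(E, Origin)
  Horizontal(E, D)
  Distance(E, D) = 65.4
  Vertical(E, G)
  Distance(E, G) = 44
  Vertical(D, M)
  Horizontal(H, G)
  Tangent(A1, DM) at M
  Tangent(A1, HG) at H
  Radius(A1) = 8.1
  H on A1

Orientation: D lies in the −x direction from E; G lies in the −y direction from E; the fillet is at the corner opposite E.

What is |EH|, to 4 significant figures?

72.24

E is at the origin; E and D share the same y with |ED| = 65.4 and D on the −x side, so D = (-65.40, 0.000). EG is vertical with |EG| = 44.0 and G on the −y side, so G = (0.000, -44.00). The virtual corner opposite E is at (-65.40, -44.00). The tangent condition forces JM to be normal to DM and tangency of A1 to HG means the radius JH is perpendicular to HG, with radius 8.1, so the center J sits 8.1 in from both sides at J = (-57.30, -35.90). That places the tangent points at M = (-65.40, -35.90) on DM and H = (-57.30, -44.00) on HG. Then |EH| = |H − E| = 72.24.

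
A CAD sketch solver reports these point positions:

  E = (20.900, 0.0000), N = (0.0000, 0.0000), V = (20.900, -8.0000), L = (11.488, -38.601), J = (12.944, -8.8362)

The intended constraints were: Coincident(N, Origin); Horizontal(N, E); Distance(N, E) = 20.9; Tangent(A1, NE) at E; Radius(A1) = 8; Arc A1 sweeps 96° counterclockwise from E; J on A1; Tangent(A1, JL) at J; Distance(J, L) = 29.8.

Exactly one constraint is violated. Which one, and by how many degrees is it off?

Tangent(A1, JL) at J — off by 8.80°.

N = (0.00, 0.00) ✓; N.y = 0.00, E.y = 0.00 ✓; |NE| = 20.90 ✓; ∠(VE, EN) = 90.00° ✓; |VE| = 8.000 ✓; bearing(V→J) − bearing(V→E) = 96.00° ✓; |VJ| = 8.000 ✓; ∠(VJ, JL) = 98.80° ✗; |JL| = 29.80 ✓.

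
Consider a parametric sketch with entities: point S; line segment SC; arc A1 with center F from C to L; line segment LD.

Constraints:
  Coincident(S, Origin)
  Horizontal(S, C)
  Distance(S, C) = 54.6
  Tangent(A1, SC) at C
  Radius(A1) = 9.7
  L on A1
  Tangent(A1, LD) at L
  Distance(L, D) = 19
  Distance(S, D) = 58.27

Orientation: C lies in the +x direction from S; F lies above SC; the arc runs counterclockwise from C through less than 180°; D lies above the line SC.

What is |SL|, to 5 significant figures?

64.016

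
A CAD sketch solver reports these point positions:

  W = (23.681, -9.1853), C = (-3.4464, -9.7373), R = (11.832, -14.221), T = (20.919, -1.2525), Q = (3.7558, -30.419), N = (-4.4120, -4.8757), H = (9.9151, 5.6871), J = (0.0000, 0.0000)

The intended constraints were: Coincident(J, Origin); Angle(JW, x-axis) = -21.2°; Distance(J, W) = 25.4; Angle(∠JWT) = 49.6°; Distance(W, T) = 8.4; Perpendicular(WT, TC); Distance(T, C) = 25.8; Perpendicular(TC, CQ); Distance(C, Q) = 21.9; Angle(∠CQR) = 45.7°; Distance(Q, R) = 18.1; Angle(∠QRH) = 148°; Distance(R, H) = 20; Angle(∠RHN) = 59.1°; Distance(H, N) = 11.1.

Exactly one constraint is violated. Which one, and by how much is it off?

Distance(H, N) = 11.1 — off by 6.70.

J = (0.00, 0.00) ✓; JW at -21.20° ✓; |JW| = 25.40 ✓; ∠JWT = 49.60° ✓; |WT| = 8.400 ✓; ∠(WT, TC) = 90.00° ✓; |TC| = 25.80 ✓; ∠(TC, CQ) = 90.00° ✓; |CQ| = 21.90 ✓; ∠CQR = 45.70° ✓; |QR| = 18.10 ✓; ∠QRH = 148.0° ✓; |RH| = 20.00 ✓; ∠RHN = 59.10° ✓; |HN| = 17.80 ✗.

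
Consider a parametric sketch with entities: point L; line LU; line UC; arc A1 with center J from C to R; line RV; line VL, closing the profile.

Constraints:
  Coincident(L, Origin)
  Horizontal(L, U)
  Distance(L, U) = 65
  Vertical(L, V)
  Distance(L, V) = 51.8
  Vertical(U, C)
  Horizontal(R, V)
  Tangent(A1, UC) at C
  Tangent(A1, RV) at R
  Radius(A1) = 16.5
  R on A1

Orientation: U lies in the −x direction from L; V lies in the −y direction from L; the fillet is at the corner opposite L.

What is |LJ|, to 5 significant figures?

59.986

L is at the origin; L and U share the same y with |LU| = 65.0 and U on the −x side, so U = (-65.000, 0.0000). LV is vertical with |LV| = 51.8 and V on the −y side, so V = (0.0000, -51.800). The virtual corner opposite L is at (-65.000, -51.800). A1 meets UC tangentially, so JC is at right angles to UC and the tangent condition forces JR to be normal to RV, with radius 16.5, so the center J sits 16.5 in from both sides at J = (-48.500, -35.300). Then |LJ| = |J − L| = 59.986.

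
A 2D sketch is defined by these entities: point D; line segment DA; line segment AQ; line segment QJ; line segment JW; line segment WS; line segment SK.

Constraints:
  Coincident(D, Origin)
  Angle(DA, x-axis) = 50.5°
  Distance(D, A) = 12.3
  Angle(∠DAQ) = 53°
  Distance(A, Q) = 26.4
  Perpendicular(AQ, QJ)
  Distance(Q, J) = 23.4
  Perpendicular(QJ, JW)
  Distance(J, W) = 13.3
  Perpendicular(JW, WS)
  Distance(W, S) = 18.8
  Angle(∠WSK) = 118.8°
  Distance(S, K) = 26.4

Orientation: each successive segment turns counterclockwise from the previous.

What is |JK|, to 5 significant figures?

33.017

D is at the origin; DA runs at 50.5° with length 12.3, so A = (7.8238, 9.4910). ∠DAQ = 53.0° gives AQ at 177.50° from the x-axis; with |AQ| = 26.4, Q = (-18.551, 10.643). AQ is perpendicular to QJ, so QJ runs at -92.500°; with |QJ| = 23.4, J = (-19.572, -12.735). QJ ⟂ JW, so JW runs at -2.5000°; with |JW| = 13.3, W = (-6.2845, -13.315). JW is perpendicular to WS, so WS runs at 87.500°; with |WS| = 18.8, S = (-5.4644, 5.4668). ∠WSK = 118.8° gives SK at 148.70° from the x-axis; with |SK| = 26.4, K = (-28.022, 19.182). Then |JK| = |K − J| = 33.017.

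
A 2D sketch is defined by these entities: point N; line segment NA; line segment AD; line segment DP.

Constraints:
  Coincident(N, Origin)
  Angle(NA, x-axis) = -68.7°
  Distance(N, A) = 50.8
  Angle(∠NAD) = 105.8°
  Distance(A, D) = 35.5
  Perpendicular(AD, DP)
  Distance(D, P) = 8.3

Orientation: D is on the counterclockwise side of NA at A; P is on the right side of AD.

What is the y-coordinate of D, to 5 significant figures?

-43.927

N is at the origin; NA runs at -68.7° with length 50.8, so A = 50.8·(cos -68.7°, sin -68.7°) = (18.453, -47.330). ∠NAD = 105.8°, so AD runs at -68.7° + (180° − 105.8°) = 5.5000° from the x-axis; with |AD| = 35.5, D = A + 35.5·(cos 5.5000°, sin 5.5000°) = (53.790, -43.927). So D.y = -43.927.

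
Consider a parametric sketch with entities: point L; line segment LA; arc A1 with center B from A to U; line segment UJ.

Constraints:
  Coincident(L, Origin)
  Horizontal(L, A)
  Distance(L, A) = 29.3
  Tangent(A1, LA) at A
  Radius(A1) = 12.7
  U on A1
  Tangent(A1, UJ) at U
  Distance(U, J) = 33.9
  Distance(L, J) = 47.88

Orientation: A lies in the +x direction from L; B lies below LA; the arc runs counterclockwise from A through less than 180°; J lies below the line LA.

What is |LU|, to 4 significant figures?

20.42

L is at the origin; LA is horizontal with |LA| = 29.3 and A on the +x side, so A = (29.30, 0.000). A1 meets LA tangentially, so BA is at right angles to LA, so B = A + (0, -12.7) = (29.30, -12.70). Since BU ⟂ UJ (tangency), |BJ| = √(12.7² + 33.9²) = 36.20 regardless of where U sits on A1. So J lies on both circle(L, 47.88) and circle(B, 36.20); the below-LA intersection is J = (14.36, -45.68). U is the foot of the tangent from J: U = (16.63, -11.85).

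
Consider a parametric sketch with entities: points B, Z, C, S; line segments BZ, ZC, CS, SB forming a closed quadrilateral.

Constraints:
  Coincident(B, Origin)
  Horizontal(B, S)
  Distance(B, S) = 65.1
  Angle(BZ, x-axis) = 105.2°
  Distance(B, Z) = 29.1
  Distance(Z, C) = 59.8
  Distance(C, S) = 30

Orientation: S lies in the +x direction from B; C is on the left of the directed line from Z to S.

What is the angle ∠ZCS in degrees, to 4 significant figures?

116.5°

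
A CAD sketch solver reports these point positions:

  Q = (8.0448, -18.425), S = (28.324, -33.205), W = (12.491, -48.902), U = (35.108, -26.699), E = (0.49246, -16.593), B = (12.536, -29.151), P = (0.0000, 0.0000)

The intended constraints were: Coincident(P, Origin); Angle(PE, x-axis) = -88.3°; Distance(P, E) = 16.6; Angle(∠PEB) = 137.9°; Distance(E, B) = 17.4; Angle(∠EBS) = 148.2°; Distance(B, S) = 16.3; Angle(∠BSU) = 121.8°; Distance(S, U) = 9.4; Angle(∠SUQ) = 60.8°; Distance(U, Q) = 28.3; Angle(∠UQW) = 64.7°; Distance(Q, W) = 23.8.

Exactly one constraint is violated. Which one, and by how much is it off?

Distance(Q, W) = 23.8 — off by 7.00.

P = (0.00, 0.00) ✓; PE at -88.30° ✓; |PE| = 16.60 ✓; ∠PEB = 137.9° ✓; |EB| = 17.40 ✓; ∠EBS = 148.2° ✓; |BS| = 16.30 ✓; ∠BSU = 121.8° ✓; |SU| = 9.400 ✓; ∠SUQ = 60.80° ✓; |UQ| = 28.30 ✓; ∠UQW = 64.70° ✓; |QW| = 30.80 ✗.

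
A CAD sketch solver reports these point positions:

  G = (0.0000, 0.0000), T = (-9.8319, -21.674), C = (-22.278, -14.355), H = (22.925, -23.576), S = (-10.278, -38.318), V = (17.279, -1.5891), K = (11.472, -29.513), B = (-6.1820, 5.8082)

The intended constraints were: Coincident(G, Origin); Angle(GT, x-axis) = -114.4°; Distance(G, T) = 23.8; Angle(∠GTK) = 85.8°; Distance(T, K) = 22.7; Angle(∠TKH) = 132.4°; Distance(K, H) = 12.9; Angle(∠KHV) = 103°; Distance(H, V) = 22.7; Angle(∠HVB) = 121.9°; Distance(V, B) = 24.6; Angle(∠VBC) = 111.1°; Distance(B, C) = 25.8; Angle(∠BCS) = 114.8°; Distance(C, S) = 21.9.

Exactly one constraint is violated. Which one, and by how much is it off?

Distance(C, S) = 21.9 — off by 4.90.

G = (0.00, 0.00) ✓; GT at -114.4° ✓; |GT| = 23.80 ✓; ∠GTK = 85.80° ✓; |TK| = 22.70 ✓; ∠TKH = 132.4° ✓; |KH| = 12.90 ✓; ∠KHV = 103.0° ✓; |HV| = 22.70 ✓; ∠HVB = 121.9° ✓; |VB| = 24.60 ✓; ∠VBC = 111.1° ✓; |BC| = 25.80 ✓; ∠BCS = 114.8° ✓; |CS| = 26.80 ✗.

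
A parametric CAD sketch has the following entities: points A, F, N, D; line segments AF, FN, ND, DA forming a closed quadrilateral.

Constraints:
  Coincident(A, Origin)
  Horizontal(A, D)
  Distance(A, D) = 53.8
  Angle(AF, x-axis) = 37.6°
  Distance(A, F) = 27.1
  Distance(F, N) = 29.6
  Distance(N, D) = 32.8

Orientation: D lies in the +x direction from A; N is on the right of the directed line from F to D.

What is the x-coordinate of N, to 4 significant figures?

23.68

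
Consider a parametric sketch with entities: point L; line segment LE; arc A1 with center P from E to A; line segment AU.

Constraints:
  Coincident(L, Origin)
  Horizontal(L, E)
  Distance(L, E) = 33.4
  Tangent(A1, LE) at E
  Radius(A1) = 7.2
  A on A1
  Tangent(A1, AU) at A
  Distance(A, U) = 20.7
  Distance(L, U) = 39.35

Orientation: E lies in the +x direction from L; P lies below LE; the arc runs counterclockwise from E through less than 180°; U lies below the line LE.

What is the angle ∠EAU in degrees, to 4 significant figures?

133.4°

Checks: ∠(PE, EL) = 90.00° ✓; |PE| = 7.200 ✓; |PA| = 7.200 ✓; ∠(PA, AU) = 90.00° ✓; |AU| = 20.70 ✓; |LU| = 39.35 ✓.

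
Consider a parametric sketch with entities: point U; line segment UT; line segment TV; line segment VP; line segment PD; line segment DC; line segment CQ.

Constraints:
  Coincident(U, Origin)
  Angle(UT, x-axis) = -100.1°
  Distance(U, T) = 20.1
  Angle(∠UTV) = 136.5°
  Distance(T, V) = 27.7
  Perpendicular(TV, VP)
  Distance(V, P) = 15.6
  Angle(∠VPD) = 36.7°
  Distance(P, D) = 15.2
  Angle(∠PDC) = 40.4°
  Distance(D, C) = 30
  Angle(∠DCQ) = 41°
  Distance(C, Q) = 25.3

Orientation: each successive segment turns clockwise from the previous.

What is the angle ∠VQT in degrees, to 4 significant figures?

54.82°

∠PDC = 40.4° gives DC at -156.5° from the x-axis; with |DC| = 30.0, C = (-48.05, -40.05). ∠DCQ = 41.0° gives CQ at 64.50° from the x-axis; with |CQ| = 25.3, Q = (-37.15, -17.22). Then cos ∠VQT = QV·QT / (|QV||QT|), giving 54.82°.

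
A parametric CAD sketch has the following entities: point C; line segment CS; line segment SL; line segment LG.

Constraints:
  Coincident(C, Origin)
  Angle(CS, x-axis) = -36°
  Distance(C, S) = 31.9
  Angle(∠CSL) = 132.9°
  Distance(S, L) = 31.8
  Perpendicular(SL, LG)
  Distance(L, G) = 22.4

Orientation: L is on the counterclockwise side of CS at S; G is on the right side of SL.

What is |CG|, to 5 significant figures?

70.417

∠CSL = 132.9°, so SL runs at -36.0° + (180° − 132.9°) = 11.100° from the x-axis; with |SL| = 31.8, L = S + 31.8·(cos 11.100°, sin 11.100°) = (57.013, -12.628). SL ⟂ LG; with |LG| = 22.4 on the right of SL, G = L + 22.4·(0.19252, -0.98129) = (61.325, -34.609). Then |CG| = |G − C| = 70.417.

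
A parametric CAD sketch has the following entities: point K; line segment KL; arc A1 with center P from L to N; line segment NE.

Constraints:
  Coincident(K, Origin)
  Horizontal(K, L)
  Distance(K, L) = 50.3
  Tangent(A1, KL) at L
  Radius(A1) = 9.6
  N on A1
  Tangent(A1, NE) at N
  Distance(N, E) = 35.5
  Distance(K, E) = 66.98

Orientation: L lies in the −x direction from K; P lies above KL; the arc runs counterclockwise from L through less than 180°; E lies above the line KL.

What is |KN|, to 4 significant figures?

42.53

K is at the origin; K and L share the same y with |KL| = 50.3 and L on the −x side, so L = (-50.30, 0.000). Tangency of A1 to KL means the radius PL is perpendicular to KL, so P = L + (0, 9.6) = (-50.30, 9.600). Since PN ⟂ NE (tangency), |PE| = √(9.6² + 35.5²) = 36.78 regardless of where N sits on A1. So E lies on both circle(K, 66.98) and circle(P, 36.78); the above-KL intersection is E = (-48.38, 46.32). N is the foot of the tangent from E: N = (-40.91, 11.62).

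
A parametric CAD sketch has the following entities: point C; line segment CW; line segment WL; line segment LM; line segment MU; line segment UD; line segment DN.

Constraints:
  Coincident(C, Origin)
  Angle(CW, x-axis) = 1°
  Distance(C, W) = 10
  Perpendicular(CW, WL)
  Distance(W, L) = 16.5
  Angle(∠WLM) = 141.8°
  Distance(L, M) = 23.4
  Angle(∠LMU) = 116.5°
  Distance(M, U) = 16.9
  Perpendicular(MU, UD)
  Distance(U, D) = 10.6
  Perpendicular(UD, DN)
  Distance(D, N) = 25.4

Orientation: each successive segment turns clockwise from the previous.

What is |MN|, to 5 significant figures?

13.587

C is at the origin; CW runs at 1.0° with length 10.0, so W = (9.9985, 0.17452). CW is perpendicular to WL, so WL runs at -89.000°; with |WL| = 16.5, L = (10.286, -16.323). ∠WLM = 141.8° gives LM at -127.20° from the x-axis; with |LM| = 23.4, M = (-3.8612, -34.962). ∠LMU = 116.5° gives MU at 169.30° from the x-axis; with |MU| = 16.9, U = (-20.467, -31.824). The perpendicularity gives UD at right angles to MU, so UD runs at 79.300°; with |UD| = 10.6, D = (-18.499, -21.408). UD is perpendicular to DN, so DN runs at -10.700°; with |DN| = 25.4, N = (6.4591, -26.124). Then |MN| = |N − M| = 13.587.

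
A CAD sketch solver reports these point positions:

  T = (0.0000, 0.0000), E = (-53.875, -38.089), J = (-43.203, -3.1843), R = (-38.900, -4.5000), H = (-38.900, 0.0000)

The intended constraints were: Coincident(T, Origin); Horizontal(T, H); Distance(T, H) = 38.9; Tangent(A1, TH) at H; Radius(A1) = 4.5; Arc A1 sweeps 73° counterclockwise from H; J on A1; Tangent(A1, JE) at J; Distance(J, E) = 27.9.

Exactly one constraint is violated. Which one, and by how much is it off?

Distance(J, E) = 27.9 — off by 8.60.

T = (0.00, 0.00) ✓; T.y = 0.00, H.y = 0.00 ✓; |TH| = 38.90 ✓; ∠(RH, HT) = 90.00° ✓; |RH| = 4.500 ✓; bearing(R→J) − bearing(R→H) = 73.00° ✓; |RJ| = 4.500 ✓; ∠(RJ, JE) = 90.00° ✓; |JE| = 36.50 ✗.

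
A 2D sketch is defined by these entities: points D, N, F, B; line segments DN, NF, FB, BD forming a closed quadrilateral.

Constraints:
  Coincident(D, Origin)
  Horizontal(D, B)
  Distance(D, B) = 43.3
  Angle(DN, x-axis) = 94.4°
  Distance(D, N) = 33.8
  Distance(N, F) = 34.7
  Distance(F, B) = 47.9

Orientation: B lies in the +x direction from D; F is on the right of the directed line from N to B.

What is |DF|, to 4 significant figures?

4.686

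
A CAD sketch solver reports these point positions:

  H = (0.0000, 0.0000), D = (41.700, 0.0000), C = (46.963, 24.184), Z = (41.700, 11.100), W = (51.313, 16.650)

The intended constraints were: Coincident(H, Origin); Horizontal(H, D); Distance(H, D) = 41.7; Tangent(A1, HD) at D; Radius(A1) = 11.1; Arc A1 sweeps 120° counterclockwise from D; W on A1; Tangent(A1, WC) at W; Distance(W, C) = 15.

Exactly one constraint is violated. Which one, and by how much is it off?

Distance(W, C) = 15 — off by 6.30.

H = (0.00, 0.00) ✓; H.y = 0.00, D.y = 0.00 ✓; |HD| = 41.70 ✓; ∠(ZD, DH) = 90.00° ✓; |ZD| = 11.10 ✓; bearing(Z→W) − bearing(Z→D) = 120.0° ✓; |ZW| = 11.10 ✓; ∠(ZW, WC) = 90.00° ✓; |WC| = 8.700 ✗.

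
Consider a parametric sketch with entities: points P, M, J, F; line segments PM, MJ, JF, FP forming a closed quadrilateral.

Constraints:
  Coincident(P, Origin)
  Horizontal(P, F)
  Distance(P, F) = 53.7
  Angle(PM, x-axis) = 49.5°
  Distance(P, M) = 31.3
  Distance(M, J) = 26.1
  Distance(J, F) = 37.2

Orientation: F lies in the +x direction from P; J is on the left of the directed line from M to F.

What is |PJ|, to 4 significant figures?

56.34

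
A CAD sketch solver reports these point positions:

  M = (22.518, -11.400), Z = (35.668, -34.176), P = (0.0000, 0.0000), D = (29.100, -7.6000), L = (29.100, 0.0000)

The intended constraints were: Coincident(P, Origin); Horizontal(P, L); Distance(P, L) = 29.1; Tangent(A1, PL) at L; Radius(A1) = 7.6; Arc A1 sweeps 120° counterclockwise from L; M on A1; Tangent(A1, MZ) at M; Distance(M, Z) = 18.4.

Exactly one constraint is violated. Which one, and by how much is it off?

Distance(M, Z) = 18.4 — off by 7.90.

P = (0.00, 0.00) ✓; P.y = 0.00, L.y = 0.00 ✓; |PL| = 29.10 ✓; ∠(DL, LP) = 90.00° ✓; |DL| = 7.600 ✓; bearing(D→M) − bearing(D→L) = 120.0° ✓; |DM| = 7.600 ✓; ∠(DM, MZ) = 90.00° ✓; |MZ| = 26.30 ✗.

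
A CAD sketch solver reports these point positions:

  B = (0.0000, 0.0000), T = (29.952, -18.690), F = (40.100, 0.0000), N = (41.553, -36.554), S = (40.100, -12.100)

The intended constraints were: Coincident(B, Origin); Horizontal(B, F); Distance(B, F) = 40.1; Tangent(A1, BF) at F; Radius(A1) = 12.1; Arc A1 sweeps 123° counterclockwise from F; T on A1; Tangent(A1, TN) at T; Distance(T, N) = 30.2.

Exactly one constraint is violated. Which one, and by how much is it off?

Distance(T, N) = 30.2 — off by 8.90.

B = (0.00, 0.00) ✓; B.y = 0.00, F.y = 0.00 ✓; |BF| = 40.10 ✓; ∠(SF, FB) = 90.00° ✓; |SF| = 12.10 ✓; bearing(S→T) − bearing(S→F) = 123.0° ✓; |ST| = 12.10 ✓; ∠(ST, TN) = 90.00° ✓; |TN| = 21.30 ✗.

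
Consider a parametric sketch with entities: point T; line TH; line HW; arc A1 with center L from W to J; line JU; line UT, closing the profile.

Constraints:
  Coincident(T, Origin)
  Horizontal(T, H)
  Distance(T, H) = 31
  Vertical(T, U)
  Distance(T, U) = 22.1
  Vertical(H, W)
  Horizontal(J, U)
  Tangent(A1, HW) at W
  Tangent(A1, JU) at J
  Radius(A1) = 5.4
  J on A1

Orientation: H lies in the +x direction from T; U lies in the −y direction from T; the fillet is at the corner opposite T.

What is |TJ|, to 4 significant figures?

33.82

The virtual corner opposite T is at (31.00, -22.10). A1 meets HW tangentially, so LW is at right angles to HW and A1 meets JU tangentially, so LJ is at right angles to JU, with radius 5.4, so the center L sits 5.4 in from both sides at L = (25.60, -16.70). That places the tangent points at W = (31.00, -16.70) on HW and J = (25.60, -22.10) on JU. Then |TJ| = |J − T| = 33.82.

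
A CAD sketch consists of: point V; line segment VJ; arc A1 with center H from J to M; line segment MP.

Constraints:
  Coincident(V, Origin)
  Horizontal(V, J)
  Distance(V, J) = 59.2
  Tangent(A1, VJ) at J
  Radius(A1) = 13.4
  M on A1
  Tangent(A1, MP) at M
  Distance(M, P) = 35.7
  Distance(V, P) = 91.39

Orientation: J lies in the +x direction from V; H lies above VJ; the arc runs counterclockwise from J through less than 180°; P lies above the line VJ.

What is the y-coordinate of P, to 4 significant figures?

46.01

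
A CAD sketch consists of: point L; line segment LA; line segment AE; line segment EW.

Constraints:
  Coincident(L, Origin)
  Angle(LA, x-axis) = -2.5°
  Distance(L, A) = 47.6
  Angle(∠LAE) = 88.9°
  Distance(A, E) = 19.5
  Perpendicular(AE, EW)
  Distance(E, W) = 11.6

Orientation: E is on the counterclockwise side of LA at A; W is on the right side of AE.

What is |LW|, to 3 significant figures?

62.0

∠LAE = 88.9°, so AE runs at -2.5° + (180° − 88.9°) = 88.6° from the x-axis; with |AE| = 19.5, E = A + 19.5·(cos 88.6°, sin 88.6°) = (48.0, 17.4). AE ⟂ EW; with |EW| = 11.6 on the right of AE, W = E + 11.6·(1.00, -0.0244) = (59.6, 17.1). Then |LW| = |W − L| = 62.0.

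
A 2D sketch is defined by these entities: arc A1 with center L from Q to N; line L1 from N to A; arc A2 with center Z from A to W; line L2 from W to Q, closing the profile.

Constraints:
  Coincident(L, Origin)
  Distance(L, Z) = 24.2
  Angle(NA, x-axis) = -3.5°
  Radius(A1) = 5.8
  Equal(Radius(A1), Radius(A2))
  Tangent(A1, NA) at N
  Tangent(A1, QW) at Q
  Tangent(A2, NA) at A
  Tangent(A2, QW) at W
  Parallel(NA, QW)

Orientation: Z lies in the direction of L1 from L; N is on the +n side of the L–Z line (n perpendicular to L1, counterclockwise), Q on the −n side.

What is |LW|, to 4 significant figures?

24.89

The slot axis is L1's direction at -3.5°, so u = (cos -3.5°, sin -3.5°) = (0.9981, -0.06105) and n = (−sin -3.5°, cos -3.5°) = (0.06105, 0.9981). L is at the origin and Z lies 24.2 along u from L, so Z = 24.2·u = (24.15, -1.477). Tangency of A1 to both parallel lines with radius 5.8 puts N and Q at L ± 5.8·n: N = (0.3541, 5.789), Q = (-0.3541, -5.789). Equal radii place A and W the same way about Z: A = Z + 5.8·n = (24.51, 4.312), W = Z − 5.8·n = (23.80, -7.267). Then |LW| = |W − L| = 24.89.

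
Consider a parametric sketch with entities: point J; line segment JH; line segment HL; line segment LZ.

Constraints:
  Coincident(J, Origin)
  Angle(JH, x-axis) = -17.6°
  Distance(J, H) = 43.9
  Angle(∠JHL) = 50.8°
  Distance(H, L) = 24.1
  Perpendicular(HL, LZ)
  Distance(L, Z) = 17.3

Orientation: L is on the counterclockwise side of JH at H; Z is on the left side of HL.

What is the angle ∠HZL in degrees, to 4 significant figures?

54.33°

∠JHL = 50.8°, so HL runs at -17.6° + (180° − 50.8°) = 111.6° from the x-axis; with |HL| = 24.1, L = H + 24.1·(cos 111.6°, sin 111.6°) = (32.97, 9.134). The perpendicularity gives LZ at right angles to HL; with |LZ| = 17.3 on the left of HL, Z = L + 17.3·(-0.9298, -0.3681) = (16.89, 2.765). Then cos ∠HZL = ZH·ZL / (|ZH||ZL|), giving 54.33°.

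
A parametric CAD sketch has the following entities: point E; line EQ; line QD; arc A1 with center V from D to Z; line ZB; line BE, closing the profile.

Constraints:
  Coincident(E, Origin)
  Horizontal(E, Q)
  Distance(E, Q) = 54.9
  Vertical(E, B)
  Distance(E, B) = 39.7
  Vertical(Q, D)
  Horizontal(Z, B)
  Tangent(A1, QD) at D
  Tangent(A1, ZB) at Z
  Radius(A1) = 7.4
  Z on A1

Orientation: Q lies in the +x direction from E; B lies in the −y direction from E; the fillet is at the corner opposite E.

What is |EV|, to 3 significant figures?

57.4

E is at the origin; E and Q share the same y with |EQ| = 54.9 and Q on the +x side, so Q = (54.9, 0.00). EB is vertical with |EB| = 39.7 and B on the −y side, so B = (0.00, -39.7). The virtual corner opposite E is at (54.9, -39.7). Since A1 is tangent to QD there, VD ⟂ QD and since A1 is tangent to ZB there, VZ ⟂ ZB, with radius 7.4, so the center V sits 7.4 in from both sides at V = (47.5, -32.3). Then |EV| = |V − E| = 57.4.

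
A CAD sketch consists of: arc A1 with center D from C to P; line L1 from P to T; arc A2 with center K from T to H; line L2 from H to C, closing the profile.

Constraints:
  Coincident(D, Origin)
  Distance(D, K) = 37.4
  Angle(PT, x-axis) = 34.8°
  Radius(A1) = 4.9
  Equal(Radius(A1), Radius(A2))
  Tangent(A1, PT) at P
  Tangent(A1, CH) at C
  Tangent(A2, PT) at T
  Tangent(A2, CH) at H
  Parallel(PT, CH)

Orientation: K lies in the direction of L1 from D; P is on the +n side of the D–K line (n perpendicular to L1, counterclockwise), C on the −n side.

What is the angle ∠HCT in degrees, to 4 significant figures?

14.68°

The slot axis is L1's direction at 34.8°, so u = (cos 34.8°, sin 34.8°) = (0.8211, 0.5707) and n = (−sin 34.8°, cos 34.8°) = (-0.5707, 0.8211). D is at the origin and K lies 37.4 along u from D, so K = 37.4·u = (30.71, 21.34). Tangency of A1 to both parallel lines with radius 4.9 puts P and C at D ± 4.9·n: P = (-2.796, 4.024), C = (2.796, -4.024). Equal radii place T and H the same way about K: T = K + 4.9·n = (27.91, 25.37), H = K − 4.9·n = (33.51, 17.32). Then cos ∠HCT = CH·CT / (|CH||CT|), giving 14.68°.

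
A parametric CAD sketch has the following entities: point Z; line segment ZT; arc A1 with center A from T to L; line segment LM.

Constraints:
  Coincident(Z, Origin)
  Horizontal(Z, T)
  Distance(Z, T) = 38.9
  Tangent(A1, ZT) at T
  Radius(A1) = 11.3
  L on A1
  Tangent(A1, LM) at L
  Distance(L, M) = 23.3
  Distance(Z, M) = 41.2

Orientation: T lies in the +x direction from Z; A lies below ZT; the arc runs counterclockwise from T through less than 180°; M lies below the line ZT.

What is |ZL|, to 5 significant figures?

29.394

Checks: |AL| = 11.30 ✓; ∠(AL, LM) = 90.00° ✓; |LM| = 23.30 ✓; |ZM| = 41.20 ✓.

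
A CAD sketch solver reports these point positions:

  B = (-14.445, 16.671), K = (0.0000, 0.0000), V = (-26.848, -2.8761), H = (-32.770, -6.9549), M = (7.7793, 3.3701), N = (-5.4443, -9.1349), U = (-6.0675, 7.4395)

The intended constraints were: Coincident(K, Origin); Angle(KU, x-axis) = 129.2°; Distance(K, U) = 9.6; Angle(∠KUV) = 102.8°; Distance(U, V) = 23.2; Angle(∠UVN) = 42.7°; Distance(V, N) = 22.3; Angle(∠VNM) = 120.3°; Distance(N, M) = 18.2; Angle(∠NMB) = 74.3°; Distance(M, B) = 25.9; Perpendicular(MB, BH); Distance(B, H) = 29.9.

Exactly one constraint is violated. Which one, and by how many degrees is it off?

Perpendicular(MB, BH) — off by 6.90°.

K = (0.00, 0.00) ✓; KU at 129.2° ✓; |KU| = 9.600 ✓; ∠KUV = 102.8° ✓; |UV| = 23.20 ✓; ∠UVN = 42.70° ✓; |VN| = 22.30 ✓; ∠VNM = 120.3° ✓; |NM| = 18.20 ✓; ∠NMB = 74.30° ✓; |MB| = 25.90 ✓; ∠(MB, BH) = 83.10° ✗; |BH| = 29.90 ✓.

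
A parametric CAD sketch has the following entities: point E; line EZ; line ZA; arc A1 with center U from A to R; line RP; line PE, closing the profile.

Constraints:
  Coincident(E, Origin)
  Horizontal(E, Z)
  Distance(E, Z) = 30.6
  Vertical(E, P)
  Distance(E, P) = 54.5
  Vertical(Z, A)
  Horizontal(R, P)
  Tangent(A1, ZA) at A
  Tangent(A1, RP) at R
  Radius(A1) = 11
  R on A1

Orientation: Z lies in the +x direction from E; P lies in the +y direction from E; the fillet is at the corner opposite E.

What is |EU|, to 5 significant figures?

47.712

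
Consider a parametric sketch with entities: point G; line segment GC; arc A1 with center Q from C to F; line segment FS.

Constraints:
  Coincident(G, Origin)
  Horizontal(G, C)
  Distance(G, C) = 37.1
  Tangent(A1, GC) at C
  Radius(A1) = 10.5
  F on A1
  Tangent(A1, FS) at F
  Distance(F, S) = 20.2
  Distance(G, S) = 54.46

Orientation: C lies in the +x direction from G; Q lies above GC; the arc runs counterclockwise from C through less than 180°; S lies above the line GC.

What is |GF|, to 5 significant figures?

49.016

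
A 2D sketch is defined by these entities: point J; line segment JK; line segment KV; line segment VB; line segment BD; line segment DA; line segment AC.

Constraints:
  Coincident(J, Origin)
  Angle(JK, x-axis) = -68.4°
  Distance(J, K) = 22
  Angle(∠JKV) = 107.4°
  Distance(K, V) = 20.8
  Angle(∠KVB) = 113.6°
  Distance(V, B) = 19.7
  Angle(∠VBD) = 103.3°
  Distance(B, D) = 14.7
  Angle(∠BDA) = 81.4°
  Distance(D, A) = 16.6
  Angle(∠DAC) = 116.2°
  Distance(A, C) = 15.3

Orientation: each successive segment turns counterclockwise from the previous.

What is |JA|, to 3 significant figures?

17.9

J is at the origin; JK runs at -68.4° with length 22.0, so K = (8.10, -20.5). ∠JKV = 107.4° gives KV at 4.20° from the x-axis; with |KV| = 20.8, V = (28.8, -18.9). ∠KVB = 113.6° gives VB at 70.6° from the x-axis; with |VB| = 19.7, B = (35.4, -0.350). ∠VBD = 103.3° gives BD at 147° from the x-axis; with |BD| = 14.7, D = (23.0, 7.59). ∠BDA = 81.4° gives DA at -114° from the x-axis; with |DA| = 16.6, A = (16.2, -7.56). Then |JA| = |A − J| = 17.9.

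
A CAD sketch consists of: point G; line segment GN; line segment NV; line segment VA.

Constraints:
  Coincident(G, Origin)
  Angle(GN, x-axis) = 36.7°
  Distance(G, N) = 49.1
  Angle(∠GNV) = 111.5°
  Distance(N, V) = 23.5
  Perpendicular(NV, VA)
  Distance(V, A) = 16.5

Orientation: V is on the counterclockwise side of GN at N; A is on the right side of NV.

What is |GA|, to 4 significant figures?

74.76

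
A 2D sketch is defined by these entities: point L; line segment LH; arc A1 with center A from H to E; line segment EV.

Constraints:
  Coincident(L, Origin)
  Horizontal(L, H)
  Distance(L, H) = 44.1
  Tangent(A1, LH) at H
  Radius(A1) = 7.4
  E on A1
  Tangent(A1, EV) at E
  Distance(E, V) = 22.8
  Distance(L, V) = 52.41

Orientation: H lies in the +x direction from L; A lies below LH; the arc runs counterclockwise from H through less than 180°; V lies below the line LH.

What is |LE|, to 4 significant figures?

37.99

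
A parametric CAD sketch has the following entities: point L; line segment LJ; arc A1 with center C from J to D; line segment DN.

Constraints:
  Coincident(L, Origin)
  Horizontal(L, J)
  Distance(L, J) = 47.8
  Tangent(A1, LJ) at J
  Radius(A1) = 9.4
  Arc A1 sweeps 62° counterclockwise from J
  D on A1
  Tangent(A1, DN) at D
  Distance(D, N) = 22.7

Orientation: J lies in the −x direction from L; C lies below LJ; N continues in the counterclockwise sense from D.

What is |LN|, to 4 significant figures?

71.29

L is at the origin; L and J share the same y with |LJ| = 47.8 and J on the −x side, so J = (-47.80, 0.000). A1 meets LJ tangentially, so CJ is at right angles to LJ, so C = J + (0, -9.4) = (-47.80, -9.400). On A1, J sits at bearing 90° from C; a 62° counterclockwise sweep puts D at bearing 152°, so D = C + 9.4·(cos 152°, sin 152°) = (-56.10, -4.987). The tangent condition forces CD to be normal to DN, so DN runs along (−sin 152°, cos 152°); with |DN| = 22.7, N = (-66.76, -25.03). Then |LN| = |N − L| = 71.29.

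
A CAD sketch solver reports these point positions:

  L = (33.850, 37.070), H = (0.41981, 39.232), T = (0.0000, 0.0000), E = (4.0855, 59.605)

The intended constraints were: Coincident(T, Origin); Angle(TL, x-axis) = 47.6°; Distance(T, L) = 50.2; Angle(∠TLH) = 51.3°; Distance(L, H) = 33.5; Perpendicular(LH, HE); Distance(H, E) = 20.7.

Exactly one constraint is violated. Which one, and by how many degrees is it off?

Perpendicular(LH, HE) — off by 6.50°.

T = (0.00, 0.00) ✓; TL at 47.60° ✓; |TL| = 50.20 ✓; ∠TLH = 51.30° ✓; |LH| = 33.50 ✓; ∠(LH, HE) = 96.50° ✗; |HE| = 20.70 ✓.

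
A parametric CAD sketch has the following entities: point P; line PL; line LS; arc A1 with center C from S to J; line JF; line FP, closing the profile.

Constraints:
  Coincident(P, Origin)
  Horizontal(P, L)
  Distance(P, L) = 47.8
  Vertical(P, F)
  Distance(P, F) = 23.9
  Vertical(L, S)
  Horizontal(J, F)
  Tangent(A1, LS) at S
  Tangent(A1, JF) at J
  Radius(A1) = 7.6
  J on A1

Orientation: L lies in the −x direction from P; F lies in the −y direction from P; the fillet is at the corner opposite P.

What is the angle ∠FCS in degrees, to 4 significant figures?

169.3°

P is at the origin; P and L share the same y with |PL| = 47.8 and L on the −x side, so L = (-47.80, 0.000). PF is vertical with |PF| = 23.9 and F on the −y side, so F = (0.000, -23.90). The virtual corner opposite P is at (-47.80, -23.90). Since A1 is tangent to LS there, CS ⟂ LS and since A1 is tangent to JF there, CJ ⟂ JF, with radius 7.6, so the center C sits 7.6 in from both sides at C = (-40.20, -16.30). That places the tangent points at S = (-47.80, -16.30) on LS and J = (-40.20, -23.90) on JF. Then cos ∠FCS = CF·CS / (|CF||CS|), giving 169.3°.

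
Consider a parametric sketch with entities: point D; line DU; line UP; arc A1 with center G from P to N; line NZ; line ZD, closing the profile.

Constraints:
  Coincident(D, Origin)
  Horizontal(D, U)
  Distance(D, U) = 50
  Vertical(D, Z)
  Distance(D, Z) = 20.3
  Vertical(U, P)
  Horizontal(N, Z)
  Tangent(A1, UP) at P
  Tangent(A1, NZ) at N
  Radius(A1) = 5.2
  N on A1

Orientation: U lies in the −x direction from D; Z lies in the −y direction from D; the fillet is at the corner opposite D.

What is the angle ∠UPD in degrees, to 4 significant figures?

73.20°

D is at the origin; D and U share the same y with |DU| = 50.0 and U on the −x side, so U = (-50.00, 0.000). D and Z share the same x with |DZ| = 20.3 and Z on the −y side, so Z = (0.000, -20.30). The virtual corner opposite D is at (-50.00, -20.30). Tangency of A1 to UP means the radius GP is perpendicular to UP and tangency of A1 to NZ means the radius GN is perpendicular to NZ, with radius 5.2, so the center G sits 5.2 in from both sides at G = (-44.80, -15.10). That places the tangent points at P = (-50.00, -15.10) on UP and N = (-44.80, -20.30) on NZ. Then cos ∠UPD = PU·PD / (|PU||PD|), giving 73.20°.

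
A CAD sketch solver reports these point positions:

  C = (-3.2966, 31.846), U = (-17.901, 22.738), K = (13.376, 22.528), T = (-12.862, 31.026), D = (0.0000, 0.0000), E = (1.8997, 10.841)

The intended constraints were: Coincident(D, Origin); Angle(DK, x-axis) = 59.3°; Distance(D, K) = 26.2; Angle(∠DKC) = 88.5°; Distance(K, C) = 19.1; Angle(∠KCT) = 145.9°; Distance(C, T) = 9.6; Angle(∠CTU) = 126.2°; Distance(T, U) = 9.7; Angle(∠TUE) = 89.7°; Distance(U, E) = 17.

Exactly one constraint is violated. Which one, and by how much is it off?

Distance(U, E) = 17 — off by 6.10.

D = (0.00, 0.00) ✓; DK at 59.30° ✓; |DK| = 26.20 ✓; ∠DKC = 88.50° ✓; |KC| = 19.10 ✓; ∠KCT = 145.9° ✓; |CT| = 9.600 ✓; ∠CTU = 126.2° ✓; |TU| = 9.700 ✓; ∠TUE = 89.70° ✓; |UE| = 23.10 ✗.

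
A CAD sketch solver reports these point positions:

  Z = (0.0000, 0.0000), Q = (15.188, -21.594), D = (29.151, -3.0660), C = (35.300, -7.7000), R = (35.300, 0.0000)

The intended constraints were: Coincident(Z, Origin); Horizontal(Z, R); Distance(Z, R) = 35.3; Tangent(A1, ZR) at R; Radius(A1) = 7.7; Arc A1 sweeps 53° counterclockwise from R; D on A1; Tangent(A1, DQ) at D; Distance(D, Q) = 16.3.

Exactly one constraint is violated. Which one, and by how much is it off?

Distance(D, Q) = 16.3 — off by 6.90.

Z = (0.00, 0.00) ✓; Z.y = 0.00, R.y = 0.00 ✓; |ZR| = 35.30 ✓; ∠(CR, RZ) = 90.00° ✓; |CR| = 7.700 ✓; bearing(C→D) − bearing(C→R) = 53.00° ✓; |CD| = 7.700 ✓; ∠(CD, DQ) = 90.00° ✓; |DQ| = 23.20 ✗.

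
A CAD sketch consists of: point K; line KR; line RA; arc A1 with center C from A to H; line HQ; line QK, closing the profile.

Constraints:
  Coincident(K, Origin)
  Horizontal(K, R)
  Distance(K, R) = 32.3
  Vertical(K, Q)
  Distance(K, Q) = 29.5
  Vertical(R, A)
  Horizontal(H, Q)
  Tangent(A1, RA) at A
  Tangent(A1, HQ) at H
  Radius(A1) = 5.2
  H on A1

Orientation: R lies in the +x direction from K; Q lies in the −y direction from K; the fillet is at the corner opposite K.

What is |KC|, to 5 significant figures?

36.399

K is at the origin; KR is horizontal with |KR| = 32.3 and R on the +x side, so R = (32.300, 0.0000). KQ is vertical with |KQ| = 29.5 and Q on the −y side, so Q = (0.0000, -29.500). The virtual corner opposite K is at (32.300, -29.500). Since A1 is tangent to RA there, CA ⟂ RA and the tangent condition forces CH to be normal to HQ, with radius 5.2, so the center C sits 5.2 in from both sides at C = (27.100, -24.300). Then |KC| = |C − K| = 36.399.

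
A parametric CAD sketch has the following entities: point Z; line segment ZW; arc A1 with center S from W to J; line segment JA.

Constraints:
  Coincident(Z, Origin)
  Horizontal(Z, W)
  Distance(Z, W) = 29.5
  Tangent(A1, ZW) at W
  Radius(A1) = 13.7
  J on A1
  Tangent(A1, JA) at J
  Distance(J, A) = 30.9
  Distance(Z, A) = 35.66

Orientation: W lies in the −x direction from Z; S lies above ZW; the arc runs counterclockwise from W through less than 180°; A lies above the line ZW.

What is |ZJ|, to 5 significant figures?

18.830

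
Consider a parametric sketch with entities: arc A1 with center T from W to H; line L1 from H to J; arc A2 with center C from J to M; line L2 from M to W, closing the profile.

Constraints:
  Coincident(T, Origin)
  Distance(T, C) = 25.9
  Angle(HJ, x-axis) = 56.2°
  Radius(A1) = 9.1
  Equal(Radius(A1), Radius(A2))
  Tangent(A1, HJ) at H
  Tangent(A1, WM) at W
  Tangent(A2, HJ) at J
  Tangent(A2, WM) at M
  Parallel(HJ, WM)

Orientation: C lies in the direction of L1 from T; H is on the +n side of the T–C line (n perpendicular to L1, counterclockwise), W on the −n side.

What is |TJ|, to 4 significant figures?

27.45

Tangency of A1 to both parallel lines with radius 9.1 puts H and W at T ± 9.1·n: H = (-7.562, 5.062), W = (7.562, -5.062). Equal radii place J and M the same way about C: J = C + 9.1·n = (6.846, 26.58), M = C − 9.1·n = (21.97, 16.46). Then |TJ| = |J − T| = 27.45.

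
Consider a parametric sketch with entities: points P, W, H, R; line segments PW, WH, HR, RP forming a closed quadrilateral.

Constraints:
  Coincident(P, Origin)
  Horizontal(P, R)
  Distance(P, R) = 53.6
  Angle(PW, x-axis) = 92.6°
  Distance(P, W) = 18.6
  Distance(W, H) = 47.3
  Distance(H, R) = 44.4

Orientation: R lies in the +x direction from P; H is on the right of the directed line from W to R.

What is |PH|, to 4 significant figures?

30.43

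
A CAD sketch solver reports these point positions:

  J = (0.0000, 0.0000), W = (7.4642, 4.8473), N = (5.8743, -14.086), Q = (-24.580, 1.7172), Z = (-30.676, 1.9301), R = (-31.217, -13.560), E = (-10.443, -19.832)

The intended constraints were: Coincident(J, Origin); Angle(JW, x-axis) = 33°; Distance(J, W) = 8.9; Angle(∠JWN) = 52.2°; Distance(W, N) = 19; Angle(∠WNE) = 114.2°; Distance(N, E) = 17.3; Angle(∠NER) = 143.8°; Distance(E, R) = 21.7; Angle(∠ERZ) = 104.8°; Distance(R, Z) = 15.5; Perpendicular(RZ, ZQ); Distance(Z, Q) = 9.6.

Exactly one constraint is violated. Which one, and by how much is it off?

Distance(Z, Q) = 9.6 — off by 3.50.

J = (0.00, 0.00) ✓; JW at 33.00° ✓; |JW| = 8.900 ✓; ∠JWN = 52.20° ✓; |WN| = 19.00 ✓; ∠WNE = 114.2° ✓; |NE| = 17.30 ✓; ∠NER = 143.8° ✓; |ER| = 21.70 ✓; ∠ERZ = 104.8° ✓; |RZ| = 15.50 ✓; ∠(RZ, ZQ) = 90.00° ✓; |ZQ| = 6.100 ✗.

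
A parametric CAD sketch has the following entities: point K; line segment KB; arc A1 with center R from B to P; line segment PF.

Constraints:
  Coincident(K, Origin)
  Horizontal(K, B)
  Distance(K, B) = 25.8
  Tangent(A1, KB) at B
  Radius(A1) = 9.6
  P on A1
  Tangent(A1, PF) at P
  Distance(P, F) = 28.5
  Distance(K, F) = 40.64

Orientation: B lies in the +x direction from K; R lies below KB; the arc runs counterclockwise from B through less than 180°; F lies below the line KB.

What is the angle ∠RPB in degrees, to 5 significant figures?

46.081°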